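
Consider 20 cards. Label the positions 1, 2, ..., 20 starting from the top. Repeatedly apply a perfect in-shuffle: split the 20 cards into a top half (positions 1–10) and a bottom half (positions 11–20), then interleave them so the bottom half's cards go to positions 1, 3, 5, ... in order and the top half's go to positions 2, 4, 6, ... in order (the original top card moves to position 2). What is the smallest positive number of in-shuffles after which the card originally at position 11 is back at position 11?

6

Follow position 11 under repeated in-shuffles:
11 → 1 → 2 → 4 → 8 → 16 → 11
It first returns after 6 in-shuffles.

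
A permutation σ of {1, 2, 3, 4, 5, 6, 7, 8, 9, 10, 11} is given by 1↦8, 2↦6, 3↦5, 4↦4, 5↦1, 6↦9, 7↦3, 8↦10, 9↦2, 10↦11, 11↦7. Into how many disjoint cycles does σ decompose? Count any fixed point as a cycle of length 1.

Cycle decomposition: (1 8 10 11 7 3 5) (2 6 9) (4).
3 cycles.

3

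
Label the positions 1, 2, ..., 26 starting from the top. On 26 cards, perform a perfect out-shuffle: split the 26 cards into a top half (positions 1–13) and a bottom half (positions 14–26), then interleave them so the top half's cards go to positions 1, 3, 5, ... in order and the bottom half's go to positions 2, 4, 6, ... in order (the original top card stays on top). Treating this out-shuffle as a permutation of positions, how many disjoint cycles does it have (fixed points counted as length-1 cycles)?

Trace each unvisited position around until it returns:
(1) (2 3 5 9 17 8 ... len 20) (6 11 21 16) (26)
4 cycles in total.

4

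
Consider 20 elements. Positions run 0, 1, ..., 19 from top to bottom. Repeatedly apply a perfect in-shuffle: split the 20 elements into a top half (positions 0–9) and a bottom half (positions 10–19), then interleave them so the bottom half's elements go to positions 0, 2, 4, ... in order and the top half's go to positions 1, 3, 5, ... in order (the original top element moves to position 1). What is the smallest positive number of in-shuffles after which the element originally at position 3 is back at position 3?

Follow position 3 under repeated in-shuffles:
3 → 7 → 15 → 10 → 0 → 1 → 3
It first returns after 6 in-shuffles.

6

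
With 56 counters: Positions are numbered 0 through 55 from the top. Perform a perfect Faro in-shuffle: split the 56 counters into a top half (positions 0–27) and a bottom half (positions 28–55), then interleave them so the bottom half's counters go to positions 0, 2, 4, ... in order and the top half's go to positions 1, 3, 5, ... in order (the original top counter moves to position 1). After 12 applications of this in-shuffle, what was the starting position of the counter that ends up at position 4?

Work backwards from position 4, undoing one in-shuffle at a time:
4 ← 30 ← 43 ← 21 ← 10 ← 33 ← 16 ← 36 ← 46 ← 51 ← 25 ← 12 ← 34
So the counter now at position 4 started at position 34.

34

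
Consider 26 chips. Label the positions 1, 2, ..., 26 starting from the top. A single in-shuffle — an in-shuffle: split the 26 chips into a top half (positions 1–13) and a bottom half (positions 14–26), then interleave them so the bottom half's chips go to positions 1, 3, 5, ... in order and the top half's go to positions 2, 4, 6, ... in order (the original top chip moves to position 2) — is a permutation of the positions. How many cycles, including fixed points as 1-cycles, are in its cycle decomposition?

Trace each unvisited position around until it returns:
(1 2 4 8 16 5 ... len 18) (3 6 12 24 21 15) (9 18)
3 cycles in total.

3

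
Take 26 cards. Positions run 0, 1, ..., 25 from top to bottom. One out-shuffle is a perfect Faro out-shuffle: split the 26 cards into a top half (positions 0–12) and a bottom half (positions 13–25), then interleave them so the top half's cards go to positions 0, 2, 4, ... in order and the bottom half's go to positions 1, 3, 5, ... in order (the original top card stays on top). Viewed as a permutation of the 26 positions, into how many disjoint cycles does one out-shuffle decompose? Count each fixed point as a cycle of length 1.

Trace each unvisited position around until it returns:
(0) (1 2 4 8 16 7 ... len 20) (5 10 20 15) (25)
4 cycles in total.

4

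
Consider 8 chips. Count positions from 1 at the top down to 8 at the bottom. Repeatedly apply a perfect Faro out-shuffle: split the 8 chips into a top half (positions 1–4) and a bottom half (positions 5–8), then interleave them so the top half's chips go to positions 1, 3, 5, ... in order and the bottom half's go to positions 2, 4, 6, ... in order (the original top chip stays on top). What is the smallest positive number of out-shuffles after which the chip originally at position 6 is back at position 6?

Follow position 6 under repeated out-shuffles:
6 → 4 → 7 → 6
It first returns after 3 out-shuffles.

3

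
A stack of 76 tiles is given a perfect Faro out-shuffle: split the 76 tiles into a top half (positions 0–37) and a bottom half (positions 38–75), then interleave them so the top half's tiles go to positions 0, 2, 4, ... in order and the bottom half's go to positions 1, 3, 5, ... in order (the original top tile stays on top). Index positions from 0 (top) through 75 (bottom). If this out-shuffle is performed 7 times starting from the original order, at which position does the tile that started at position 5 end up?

Track the tile's position through each out-shuffle:
5 → 10 → 20 → 40 → 5 → 10 → 20 → 40

40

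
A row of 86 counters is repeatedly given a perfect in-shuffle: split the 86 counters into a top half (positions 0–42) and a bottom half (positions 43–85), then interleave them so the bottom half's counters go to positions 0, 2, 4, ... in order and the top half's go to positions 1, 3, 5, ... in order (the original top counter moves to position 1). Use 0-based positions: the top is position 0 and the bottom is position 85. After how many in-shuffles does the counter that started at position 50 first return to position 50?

28

Follow position 50 under repeated in-shuffles:
50 → 14 → 29 → 59 → 32 → 65 → 44 → 2 → ... → 50 (length 28)
It first returns after 28 in-shuffles.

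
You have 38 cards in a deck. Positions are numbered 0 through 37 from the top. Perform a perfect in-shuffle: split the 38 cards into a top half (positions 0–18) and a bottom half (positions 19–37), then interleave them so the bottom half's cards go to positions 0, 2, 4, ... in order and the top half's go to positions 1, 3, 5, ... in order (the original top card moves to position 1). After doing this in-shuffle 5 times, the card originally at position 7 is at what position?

Track the card's position through each in-shuffle:
7 → 15 → 31 → 24 → 10 → 21

21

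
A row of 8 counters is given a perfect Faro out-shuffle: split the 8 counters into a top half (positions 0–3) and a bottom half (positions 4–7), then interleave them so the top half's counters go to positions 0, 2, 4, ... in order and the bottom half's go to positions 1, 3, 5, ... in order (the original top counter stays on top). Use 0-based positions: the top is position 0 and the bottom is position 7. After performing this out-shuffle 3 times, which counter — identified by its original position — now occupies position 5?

5

Work backwards from position 5, undoing one out-shuffle at a time:
5 ← 6 ← 3 ← 5
So the counter now at position 5 started at position 5.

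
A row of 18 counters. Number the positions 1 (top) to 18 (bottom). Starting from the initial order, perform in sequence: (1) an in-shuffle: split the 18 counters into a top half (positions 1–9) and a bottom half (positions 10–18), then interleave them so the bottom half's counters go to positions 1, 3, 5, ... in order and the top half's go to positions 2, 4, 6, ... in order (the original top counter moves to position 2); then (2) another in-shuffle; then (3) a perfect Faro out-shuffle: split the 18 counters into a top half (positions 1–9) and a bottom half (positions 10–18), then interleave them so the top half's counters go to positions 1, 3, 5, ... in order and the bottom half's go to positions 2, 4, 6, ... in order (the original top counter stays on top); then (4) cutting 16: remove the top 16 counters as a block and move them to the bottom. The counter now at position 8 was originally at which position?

3

Undo the operations in reverse order, starting from position 8:
  undo op 4 (cut 16): 8 ← 6
  undo op 3 (out-shuffle, from bottom half): 6 ← 12
  undo op 2 (in-shuffle, from top half): 12 ← 6
  undo op 1 (in-shuffle, from top half): 6 ← 3
So the counter at position 8 came from original position 3.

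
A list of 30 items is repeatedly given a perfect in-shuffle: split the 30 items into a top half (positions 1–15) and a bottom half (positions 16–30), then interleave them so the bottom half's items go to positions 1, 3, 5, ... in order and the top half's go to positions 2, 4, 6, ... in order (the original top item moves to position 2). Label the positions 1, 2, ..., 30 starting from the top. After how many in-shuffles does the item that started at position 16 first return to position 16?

Follow position 16 under repeated in-shuffles:
16 → 1 → 2 → 4 → 8 → 16
It first returns after 5 in-shuffles.

5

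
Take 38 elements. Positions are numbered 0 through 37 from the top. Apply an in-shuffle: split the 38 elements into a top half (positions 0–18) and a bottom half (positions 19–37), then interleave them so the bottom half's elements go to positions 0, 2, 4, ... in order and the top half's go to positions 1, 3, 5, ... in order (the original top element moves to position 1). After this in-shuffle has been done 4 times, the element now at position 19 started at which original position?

10

Work backwards from position 19, undoing one in-shuffle at a time:
19 ← 9 ← 4 ← 21 ← 10
So the element now at position 19 started at position 10.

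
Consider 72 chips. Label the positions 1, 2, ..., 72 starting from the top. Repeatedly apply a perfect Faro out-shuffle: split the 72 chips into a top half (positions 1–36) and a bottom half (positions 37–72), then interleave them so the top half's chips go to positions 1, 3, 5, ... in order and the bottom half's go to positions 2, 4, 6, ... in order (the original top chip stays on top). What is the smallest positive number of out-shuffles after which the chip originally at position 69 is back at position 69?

35

Follow position 69 under repeated out-shuffles:
69 → 66 → 60 → 48 → 24 → 47 → 22 → 43 → ... → 69 (length 35)
It first returns after 35 out-shuffles.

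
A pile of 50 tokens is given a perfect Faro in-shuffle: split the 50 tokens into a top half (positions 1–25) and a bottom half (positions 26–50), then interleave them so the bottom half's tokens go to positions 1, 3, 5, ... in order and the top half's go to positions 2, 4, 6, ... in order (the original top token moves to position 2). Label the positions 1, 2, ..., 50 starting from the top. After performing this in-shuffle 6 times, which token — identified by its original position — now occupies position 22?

37

Work backwards from position 22, undoing one in-shuffle at a time:
22 ← 11 ← 31 ← 41 ← 46 ← 23 ← 37
So the token now at position 22 started at position 37.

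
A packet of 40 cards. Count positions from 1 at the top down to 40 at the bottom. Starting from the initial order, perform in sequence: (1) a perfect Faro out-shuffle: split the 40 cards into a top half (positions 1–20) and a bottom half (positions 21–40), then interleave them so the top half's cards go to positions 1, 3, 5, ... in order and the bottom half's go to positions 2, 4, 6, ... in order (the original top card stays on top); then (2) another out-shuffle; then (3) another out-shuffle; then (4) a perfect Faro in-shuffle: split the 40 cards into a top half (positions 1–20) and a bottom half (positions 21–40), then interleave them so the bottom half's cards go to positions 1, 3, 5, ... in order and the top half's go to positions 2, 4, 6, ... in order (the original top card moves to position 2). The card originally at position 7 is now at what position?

20

Track the card from position 7 forward through each operation:
  after op 1 (out-shuffle): 7 → 13
  after op 2 (out-shuffle): 13 → 25
  after op 3 (out-shuffle): 25 → 10
  after op 4 (in-shuffle): 10 → 20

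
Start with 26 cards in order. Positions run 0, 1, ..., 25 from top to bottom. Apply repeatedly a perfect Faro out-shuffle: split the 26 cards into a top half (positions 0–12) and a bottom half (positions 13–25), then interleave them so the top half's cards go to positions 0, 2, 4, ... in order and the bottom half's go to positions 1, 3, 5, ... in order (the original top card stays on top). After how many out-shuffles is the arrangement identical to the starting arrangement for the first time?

20

The out-shuffle permutes the 26 positions with cycle lengths [1, 1, 4, 20].
Every card is home exactly when every cycle has completed a whole number of laps, i.e. after lcm(1, 4, 20) = 20 out-shuffles.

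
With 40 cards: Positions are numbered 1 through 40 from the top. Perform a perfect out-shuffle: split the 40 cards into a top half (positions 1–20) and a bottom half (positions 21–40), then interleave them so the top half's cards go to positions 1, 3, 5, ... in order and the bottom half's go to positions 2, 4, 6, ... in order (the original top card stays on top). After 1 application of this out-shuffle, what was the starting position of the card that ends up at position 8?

24

Work backwards from position 8, undoing one out-shuffle at a time:
8 ← 24
So the card now at position 8 started at position 24.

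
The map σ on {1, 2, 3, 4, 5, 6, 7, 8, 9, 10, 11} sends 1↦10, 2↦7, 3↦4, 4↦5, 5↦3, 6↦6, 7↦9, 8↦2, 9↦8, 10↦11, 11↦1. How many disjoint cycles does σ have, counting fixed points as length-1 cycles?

4

Cycle decomposition: (1 10 11) (2 7 9 8) (3 4 5) (6).
4 cycles.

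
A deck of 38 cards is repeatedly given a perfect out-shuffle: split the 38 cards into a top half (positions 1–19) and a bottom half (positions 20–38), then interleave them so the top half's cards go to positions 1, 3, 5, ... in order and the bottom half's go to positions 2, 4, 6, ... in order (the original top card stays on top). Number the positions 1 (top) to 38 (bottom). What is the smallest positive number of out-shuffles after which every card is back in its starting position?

36

The out-shuffle permutes the 38 positions with cycle lengths [1, 1, 36].
Every card is home exactly when every cycle has completed a whole number of laps, i.e. after lcm(1, 36) = 36 out-shuffles.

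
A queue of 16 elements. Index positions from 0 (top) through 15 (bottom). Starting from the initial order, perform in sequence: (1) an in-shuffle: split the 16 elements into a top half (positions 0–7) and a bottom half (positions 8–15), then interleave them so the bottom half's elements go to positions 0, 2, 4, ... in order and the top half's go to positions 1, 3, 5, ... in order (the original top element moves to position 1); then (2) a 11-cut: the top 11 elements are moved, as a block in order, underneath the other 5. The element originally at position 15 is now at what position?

Track the element from position 15 forward through each operation:
  after op 1 (in-shuffle): 15 → 14
  after op 2 (cut 11): 14 → 3

3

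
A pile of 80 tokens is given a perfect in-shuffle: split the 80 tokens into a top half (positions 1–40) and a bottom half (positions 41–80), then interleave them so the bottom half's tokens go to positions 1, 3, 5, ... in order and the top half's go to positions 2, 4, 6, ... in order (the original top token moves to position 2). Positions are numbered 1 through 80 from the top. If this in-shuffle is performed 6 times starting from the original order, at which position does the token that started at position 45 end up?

Track the token's position through each in-shuffle:
45 → 9 → 18 → 36 → 72 → 63 → 45

45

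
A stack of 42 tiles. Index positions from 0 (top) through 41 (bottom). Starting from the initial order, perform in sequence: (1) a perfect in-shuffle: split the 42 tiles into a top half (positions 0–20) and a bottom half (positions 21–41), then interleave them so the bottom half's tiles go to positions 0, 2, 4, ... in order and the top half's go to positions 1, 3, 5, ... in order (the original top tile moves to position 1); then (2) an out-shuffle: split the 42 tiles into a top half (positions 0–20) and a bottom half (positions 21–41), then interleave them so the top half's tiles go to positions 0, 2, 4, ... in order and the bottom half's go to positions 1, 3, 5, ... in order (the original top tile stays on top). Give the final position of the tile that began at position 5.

22

Track the tile from position 5 forward through each operation:
  after op 1 (in-shuffle): 5 → 11
  after op 2 (out-shuffle): 11 → 22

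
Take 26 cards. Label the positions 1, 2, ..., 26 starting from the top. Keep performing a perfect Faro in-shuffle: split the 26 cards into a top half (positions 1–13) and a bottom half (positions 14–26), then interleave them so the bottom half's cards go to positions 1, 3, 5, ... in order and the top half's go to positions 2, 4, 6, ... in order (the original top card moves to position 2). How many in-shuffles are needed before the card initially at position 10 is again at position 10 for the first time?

18

Follow position 10 under repeated in-shuffles:
10 → 20 → 13 → 26 → 25 → 23 → 19 → 11 → 22 → 17 → 7 → 14 → 1 → 2 → 4 → 8 → 16 → 5 → 10
It first returns after 18 in-shuffles.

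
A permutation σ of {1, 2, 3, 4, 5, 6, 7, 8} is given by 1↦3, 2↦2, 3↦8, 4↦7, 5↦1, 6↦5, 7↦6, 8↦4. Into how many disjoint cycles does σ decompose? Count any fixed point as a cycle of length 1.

Cycle decomposition: (1 3 8 4 7 6 5) (2).
2 cycles.

2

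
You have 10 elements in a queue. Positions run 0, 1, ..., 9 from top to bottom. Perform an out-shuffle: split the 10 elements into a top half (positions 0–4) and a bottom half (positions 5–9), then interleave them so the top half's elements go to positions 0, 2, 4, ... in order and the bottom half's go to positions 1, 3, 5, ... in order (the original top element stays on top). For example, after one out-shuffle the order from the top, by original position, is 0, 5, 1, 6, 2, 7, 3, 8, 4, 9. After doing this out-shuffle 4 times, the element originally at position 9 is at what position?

9

Position 9 is a fixed point of every out-shuffle, so the element never moves.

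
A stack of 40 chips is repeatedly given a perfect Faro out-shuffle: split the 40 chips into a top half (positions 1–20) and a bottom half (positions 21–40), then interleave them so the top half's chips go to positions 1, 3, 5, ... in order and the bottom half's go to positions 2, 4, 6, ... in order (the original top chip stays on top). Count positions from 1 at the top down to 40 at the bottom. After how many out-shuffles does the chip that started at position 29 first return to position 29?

Follow position 29 under repeated out-shuffles:
29 → 18 → 35 → 30 → 20 → 39 → 38 → 36 → 32 → 24 → 8 → 15 → 29
It first returns after 12 out-shuffles.

12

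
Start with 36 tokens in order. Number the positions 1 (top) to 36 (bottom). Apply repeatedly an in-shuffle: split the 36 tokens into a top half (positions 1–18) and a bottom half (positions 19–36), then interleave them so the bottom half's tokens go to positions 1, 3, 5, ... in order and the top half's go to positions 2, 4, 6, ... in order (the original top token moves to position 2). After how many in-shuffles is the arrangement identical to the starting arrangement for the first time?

36

The in-shuffle permutes the 36 positions with cycle lengths [36].
Every token is home exactly when every cycle has completed a whole number of laps, i.e. after lcm(36) = 36 in-shuffles.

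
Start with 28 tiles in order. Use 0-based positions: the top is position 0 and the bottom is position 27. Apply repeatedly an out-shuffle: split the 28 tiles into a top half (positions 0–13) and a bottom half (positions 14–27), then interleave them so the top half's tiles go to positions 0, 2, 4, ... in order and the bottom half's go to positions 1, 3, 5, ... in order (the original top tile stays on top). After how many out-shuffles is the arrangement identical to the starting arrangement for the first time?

18

The out-shuffle permutes the 28 positions with cycle lengths [1, 1, 2, 6, 18].
Every tile is home exactly when every cycle has completed a whole number of laps, i.e. after lcm(1, 2, 6, 18) = 18 out-shuffles.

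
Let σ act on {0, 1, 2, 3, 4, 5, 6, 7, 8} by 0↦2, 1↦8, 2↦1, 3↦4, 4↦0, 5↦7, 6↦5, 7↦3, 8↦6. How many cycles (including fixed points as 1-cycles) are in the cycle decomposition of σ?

1

Cycle decomposition: (0 2 1 8 6 5 7 3 4).
1 cycle.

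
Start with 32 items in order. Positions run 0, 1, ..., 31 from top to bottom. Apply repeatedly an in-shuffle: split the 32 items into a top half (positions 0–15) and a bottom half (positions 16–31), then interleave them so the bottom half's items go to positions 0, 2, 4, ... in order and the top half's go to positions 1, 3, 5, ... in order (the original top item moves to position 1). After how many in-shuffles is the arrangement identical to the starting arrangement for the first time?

10

The in-shuffle permutes the 32 positions with cycle lengths [2, 10, 10, 10].
Every item is home exactly when every cycle has completed a whole number of laps, i.e. after lcm(2, 10) = 10 in-shuffles.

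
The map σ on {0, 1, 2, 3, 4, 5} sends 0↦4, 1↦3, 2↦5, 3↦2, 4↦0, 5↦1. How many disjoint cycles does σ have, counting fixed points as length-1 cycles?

2

Cycle decomposition: (0 4) (1 3 2 5).
2 cycles.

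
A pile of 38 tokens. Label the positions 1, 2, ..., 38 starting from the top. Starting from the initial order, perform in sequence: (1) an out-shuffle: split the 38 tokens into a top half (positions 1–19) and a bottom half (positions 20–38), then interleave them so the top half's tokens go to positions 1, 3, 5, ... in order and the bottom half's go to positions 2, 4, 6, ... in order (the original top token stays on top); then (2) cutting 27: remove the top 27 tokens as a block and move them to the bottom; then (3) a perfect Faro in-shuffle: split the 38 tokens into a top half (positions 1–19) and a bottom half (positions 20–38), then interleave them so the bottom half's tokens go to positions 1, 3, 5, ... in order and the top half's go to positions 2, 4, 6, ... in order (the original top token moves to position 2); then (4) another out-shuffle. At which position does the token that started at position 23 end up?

Track the token from position 23 forward through each operation:
  after op 1 (out-shuffle): 23 → 8
  after op 2 (cut 27): 8 → 19
  after op 3 (in-shuffle): 19 → 38
  after op 4 (out-shuffle): 38 → 38

38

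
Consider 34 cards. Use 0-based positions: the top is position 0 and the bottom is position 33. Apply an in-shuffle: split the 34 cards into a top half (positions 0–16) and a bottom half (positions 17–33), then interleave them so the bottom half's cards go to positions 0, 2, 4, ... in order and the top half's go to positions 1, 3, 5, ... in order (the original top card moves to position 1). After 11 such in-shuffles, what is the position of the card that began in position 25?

12

Track the card's position through each in-shuffle:
25 → 16 → 33 → 32 → 30 → 26 → 18 → 2 → 5 → 11 → 23 → 12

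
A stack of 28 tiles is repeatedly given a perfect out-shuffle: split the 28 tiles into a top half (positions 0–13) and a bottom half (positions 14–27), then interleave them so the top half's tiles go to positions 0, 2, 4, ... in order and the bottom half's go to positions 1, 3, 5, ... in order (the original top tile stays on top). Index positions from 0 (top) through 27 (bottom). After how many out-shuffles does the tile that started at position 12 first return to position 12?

Follow position 12 under repeated out-shuffles:
12 → 24 → 21 → 15 → 3 → 6 → 12
It first returns after 6 out-shuffles.

6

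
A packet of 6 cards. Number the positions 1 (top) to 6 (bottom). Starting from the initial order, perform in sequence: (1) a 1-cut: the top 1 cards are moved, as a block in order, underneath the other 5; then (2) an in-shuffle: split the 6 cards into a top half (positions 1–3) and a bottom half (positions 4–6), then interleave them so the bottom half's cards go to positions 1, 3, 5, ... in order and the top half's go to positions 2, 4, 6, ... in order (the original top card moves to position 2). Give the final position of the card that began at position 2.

2

Track the card from position 2 forward through each operation:
  after op 1 (cut 1): 2 → 1
  after op 2 (in-shuffle): 1 → 2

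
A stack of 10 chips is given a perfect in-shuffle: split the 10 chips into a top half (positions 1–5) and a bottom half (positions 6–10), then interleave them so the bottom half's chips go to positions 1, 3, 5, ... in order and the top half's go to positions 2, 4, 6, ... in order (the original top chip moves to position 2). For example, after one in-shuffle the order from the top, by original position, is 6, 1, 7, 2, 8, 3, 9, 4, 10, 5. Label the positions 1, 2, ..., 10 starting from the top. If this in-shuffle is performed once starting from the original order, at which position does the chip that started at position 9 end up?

Track the chip's position through each in-shuffle:
9 → 7

7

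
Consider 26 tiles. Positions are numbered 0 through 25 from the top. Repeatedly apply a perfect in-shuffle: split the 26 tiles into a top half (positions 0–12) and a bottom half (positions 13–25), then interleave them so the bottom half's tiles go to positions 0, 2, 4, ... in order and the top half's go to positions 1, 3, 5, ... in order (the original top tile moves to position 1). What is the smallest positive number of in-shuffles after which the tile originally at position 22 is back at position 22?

18

Follow position 22 under repeated in-shuffles:
22 → 18 → 10 → 21 → 16 → 6 → 13 → 0 → 1 → 3 → 7 → 15 → 4 → 9 → 19 → 12 → 25 → 24 → 22
It first returns after 18 in-shuffles.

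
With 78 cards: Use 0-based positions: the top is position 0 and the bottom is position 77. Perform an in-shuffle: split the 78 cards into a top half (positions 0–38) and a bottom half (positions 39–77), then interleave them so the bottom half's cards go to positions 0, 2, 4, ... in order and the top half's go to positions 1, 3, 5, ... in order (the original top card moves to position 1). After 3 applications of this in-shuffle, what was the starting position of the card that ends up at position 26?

32

Work backwards from position 26, undoing one in-shuffle at a time:
26 ← 52 ← 65 ← 32
So the card now at position 26 started at position 32.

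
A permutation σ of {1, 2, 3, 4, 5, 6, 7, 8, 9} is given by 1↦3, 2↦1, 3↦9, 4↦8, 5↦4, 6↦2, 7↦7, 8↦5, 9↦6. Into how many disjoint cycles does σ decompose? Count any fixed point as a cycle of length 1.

Cycle decomposition: (1 3 9 6 2) (4 8 5) (7).
3 cycles.

3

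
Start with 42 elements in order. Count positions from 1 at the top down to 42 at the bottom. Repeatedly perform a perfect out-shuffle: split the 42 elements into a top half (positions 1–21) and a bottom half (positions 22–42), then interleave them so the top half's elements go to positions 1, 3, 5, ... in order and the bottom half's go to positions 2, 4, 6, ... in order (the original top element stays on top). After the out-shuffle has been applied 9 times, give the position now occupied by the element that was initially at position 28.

Track the element's position through each out-shuffle:
28 → 14 → 27 → 12 → 23 → 4 → 7 → 13 → 25 → 8

8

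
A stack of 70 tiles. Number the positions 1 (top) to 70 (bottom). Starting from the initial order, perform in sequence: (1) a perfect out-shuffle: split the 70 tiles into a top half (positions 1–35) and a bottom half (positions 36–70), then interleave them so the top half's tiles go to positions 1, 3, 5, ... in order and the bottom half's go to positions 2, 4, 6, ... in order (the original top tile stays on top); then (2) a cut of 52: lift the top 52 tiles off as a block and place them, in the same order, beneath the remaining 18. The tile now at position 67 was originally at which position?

25

Undo the operations in reverse order, starting from position 67:
  undo op 2 (cut 52): 67 ← 49
  undo op 1 (out-shuffle, from top half): 49 ← 25
So the tile at position 67 came from original position 25.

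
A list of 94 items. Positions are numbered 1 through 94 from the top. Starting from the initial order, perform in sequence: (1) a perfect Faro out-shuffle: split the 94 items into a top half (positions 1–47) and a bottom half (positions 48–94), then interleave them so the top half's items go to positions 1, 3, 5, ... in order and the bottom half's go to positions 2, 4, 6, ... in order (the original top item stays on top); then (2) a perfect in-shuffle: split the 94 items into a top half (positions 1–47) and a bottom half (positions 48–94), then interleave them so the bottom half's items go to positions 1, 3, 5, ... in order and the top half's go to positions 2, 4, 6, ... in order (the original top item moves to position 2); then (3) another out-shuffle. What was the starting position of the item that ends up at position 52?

89

Undo the operations in reverse order, starting from position 52:
  undo op 3 (out-shuffle, from bottom half): 52 ← 73
  undo op 2 (in-shuffle, from bottom half): 73 ← 84
  undo op 1 (out-shuffle, from bottom half): 84 ← 89
So the item at position 52 came from original position 89.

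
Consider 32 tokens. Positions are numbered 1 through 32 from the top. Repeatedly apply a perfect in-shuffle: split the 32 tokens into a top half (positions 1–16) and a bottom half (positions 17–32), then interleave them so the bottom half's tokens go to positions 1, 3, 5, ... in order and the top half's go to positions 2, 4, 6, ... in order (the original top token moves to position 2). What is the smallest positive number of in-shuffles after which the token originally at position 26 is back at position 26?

Follow position 26 under repeated in-shuffles:
26 → 19 → 5 → 10 → 20 → 7 → 14 → 28 → 23 → 13 → 26
It first returns after 10 in-shuffles.

10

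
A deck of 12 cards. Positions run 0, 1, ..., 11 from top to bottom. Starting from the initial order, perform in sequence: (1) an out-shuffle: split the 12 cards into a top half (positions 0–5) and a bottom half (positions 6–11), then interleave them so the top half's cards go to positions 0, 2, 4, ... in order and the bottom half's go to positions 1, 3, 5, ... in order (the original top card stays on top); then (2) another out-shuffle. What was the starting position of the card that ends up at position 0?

0

Undo the operations in reverse order, starting from position 0:
  undo op 2 (out-shuffle, from top half): 0 ← 0
  undo op 1 (out-shuffle, from top half): 0 ← 0
So the card at position 0 came from original position 0.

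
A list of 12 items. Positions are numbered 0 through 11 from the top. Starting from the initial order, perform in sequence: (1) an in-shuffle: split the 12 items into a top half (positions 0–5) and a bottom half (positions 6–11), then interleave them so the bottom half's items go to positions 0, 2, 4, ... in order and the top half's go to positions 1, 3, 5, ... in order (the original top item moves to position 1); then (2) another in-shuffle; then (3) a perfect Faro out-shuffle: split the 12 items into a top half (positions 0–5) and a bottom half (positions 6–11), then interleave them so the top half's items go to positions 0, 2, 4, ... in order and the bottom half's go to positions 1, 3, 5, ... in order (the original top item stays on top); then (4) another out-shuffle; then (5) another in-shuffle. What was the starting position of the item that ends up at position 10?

Undo the operations in reverse order, starting from position 10:
  undo op 5 (in-shuffle, from bottom half): 10 ← 11
  undo op 4 (out-shuffle, from bottom half): 11 ← 11
  undo op 3 (out-shuffle, from bottom half): 11 ← 11
  undo op 2 (in-shuffle, from top half): 11 ← 5
  undo op 1 (in-shuffle, from top half): 5 ← 2
So the item at position 10 came from original position 2.

2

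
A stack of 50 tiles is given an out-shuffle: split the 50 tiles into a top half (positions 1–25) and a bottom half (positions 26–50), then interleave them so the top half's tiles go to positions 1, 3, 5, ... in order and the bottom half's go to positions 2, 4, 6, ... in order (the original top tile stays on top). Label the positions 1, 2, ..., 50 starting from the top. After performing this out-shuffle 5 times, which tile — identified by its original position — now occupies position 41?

Work backwards from position 41, undoing one out-shuffle at a time:
41 ← 21 ← 11 ← 6 ← 28 ← 39
So the tile now at position 41 started at position 39.

39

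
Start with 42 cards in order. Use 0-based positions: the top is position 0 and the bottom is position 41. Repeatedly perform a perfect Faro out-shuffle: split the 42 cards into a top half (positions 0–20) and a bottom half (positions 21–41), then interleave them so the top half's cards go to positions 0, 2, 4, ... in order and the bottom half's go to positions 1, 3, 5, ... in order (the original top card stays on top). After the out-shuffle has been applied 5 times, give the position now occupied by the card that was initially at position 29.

26

Track the card's position through each out-shuffle:
29 → 17 → 34 → 27 → 13 → 26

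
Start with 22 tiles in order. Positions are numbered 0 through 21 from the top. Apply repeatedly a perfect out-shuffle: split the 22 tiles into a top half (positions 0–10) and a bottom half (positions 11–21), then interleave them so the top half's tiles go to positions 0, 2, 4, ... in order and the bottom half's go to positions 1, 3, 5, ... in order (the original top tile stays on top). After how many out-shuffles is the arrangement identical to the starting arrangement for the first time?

The out-shuffle permutes the 22 positions with cycle lengths [1, 1, 2, 3, 3, 6, 6].
Every tile is home exactly when every cycle has completed a whole number of laps, i.e. after lcm(1, 2, 3, 6) = 6 out-shuffles.

6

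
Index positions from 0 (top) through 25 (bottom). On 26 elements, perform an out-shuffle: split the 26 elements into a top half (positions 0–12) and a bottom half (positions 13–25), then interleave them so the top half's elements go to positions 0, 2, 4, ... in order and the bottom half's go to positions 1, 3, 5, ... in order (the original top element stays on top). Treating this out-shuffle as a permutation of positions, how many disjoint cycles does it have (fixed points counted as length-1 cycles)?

4

Trace each unvisited position around until it returns:
(0) (1 2 4 8 16 7 ... len 20) (5 10 20 15) (25)
4 cycles in total.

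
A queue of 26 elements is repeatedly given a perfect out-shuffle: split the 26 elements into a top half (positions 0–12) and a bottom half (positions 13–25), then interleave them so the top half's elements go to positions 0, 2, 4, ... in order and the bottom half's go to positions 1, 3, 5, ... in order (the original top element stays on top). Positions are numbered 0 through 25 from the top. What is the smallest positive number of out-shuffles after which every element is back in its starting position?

20

The out-shuffle permutes the 26 positions with cycle lengths [1, 1, 4, 20].
Every element is home exactly when every cycle has completed a whole number of laps, i.e. after lcm(1, 4, 20) = 20 out-shuffles.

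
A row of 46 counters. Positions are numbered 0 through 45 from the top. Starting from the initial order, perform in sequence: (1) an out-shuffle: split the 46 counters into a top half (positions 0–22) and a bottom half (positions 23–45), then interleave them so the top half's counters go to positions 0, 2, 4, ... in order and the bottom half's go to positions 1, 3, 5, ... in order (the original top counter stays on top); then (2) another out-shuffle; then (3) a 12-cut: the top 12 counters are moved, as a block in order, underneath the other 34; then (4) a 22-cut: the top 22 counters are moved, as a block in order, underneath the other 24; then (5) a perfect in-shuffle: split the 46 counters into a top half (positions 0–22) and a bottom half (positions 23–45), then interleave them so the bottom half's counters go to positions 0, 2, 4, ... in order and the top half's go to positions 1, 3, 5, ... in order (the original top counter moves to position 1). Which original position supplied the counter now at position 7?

43

Undo the operations in reverse order, starting from position 7:
  undo op 5 (in-shuffle, from top half): 7 ← 3
  undo op 4 (cut 22): 3 ← 25
  undo op 3 (cut 12): 25 ← 37
  undo op 2 (out-shuffle, from bottom half): 37 ← 41
  undo op 1 (out-shuffle, from bottom half): 41 ← 43
So the counter at position 7 came from original position 43.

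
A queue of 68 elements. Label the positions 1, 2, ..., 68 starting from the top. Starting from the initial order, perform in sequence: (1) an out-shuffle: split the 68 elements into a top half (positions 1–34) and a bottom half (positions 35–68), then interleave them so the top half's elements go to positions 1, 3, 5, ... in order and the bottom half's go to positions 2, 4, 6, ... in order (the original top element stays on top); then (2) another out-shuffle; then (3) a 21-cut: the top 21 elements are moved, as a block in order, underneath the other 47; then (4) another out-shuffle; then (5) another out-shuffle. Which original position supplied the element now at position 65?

27

Undo the operations in reverse order, starting from position 65:
  undo op 5 (out-shuffle, from top half): 65 ← 33
  undo op 4 (out-shuffle, from top half): 33 ← 17
  undo op 3 (cut 21): 17 ← 38
  undo op 2 (out-shuffle, from bottom half): 38 ← 53
  undo op 1 (out-shuffle, from top half): 53 ← 27
So the element at position 65 came from original position 27.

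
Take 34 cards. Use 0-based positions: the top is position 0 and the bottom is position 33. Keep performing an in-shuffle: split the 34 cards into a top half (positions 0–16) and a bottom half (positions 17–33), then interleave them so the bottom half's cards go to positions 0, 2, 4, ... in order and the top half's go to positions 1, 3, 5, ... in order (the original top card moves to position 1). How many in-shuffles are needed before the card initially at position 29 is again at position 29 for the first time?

Follow position 29 under repeated in-shuffles:
29 → 24 → 14 → 29
It first returns after 3 in-shuffles.

3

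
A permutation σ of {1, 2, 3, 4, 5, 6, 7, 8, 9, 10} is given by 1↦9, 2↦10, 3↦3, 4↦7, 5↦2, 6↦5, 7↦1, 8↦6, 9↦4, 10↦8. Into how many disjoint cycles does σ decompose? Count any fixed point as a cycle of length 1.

3

Cycle decomposition: (1 9 4 7) (2 10 8 6 5) (3).
3 cycles.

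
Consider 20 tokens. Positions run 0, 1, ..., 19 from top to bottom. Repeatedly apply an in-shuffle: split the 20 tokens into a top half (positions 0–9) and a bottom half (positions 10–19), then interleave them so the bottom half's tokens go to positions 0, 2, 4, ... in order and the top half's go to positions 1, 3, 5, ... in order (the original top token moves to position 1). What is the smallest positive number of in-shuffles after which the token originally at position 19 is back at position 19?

6

Follow position 19 under repeated in-shuffles:
19 → 18 → 16 → 12 → 4 → 9 → 19
It first returns after 6 in-shuffles.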